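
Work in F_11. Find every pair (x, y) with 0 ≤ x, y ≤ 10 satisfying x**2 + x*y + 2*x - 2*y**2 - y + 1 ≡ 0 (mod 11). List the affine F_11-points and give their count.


Affine F_11-points: {(0, 6), (0, 10), (3, 6), (4, 9), (7, 5), (7, 9), (8, 4), (8, 5), (10, 0), (10, 10)}; count = 10.

For each of the 121 pairs (x, y) ∈ F_11², evaluate f(x, y) mod 11. Record the zeros.
  x = 0: [0↦1, 1↦9, 2↦2, 3↦2, 4↦9, 5↦1, 6↦0, 7↦6, 8↦8, 9↦6, 10↦0]  zeros at y ∈ {6, 10}
  x = 1: [0↦4, 1↦2, 2↦7, 3↦8, 4↦5, 5↦9, 6↦9, 7↦5, 8↦8, 9↦7, 10↦2]  zeros at y ∈ ∅
  x = 2: [0↦9, 1↦8, 2↦3, 3↦5, 4↦3, 5↦8, 6↦9, 7↦6, 8↦10, 9↦10, 10↦6]  zeros at y ∈ ∅
  x = 3: [0↦5, 1↦5, 2↦1, 3↦4, 4↦3, 5↦9, 6↦0, 7↦9, 8↦3, 9↦4, 10↦1]  zeros at y ∈ {6}
  x = 4: [0↦3, 1↦4, 2↦1, 3↦5, 4↦5, 5↦1, 6↦4, 7↦3, 8↦9, 9↦0, 10↦9]  zeros at y ∈ {9}
  x = 5: [0↦3, 1↦5, 2↦3, 3↦8, 4↦9, 5↦6, 6↦10, 7↦10, 8↦6, 9↦9, 10↦8]  zeros at y ∈ ∅
  x = 6: [0↦5, 1↦8, 2↦7, 3↦2, 4↦4, 5↦2, 6↦7, 7↦8, 8↦5, 9↦9, 10↦9]  zeros at y ∈ ∅
  x = 7: [0↦9, 1↦2, 2↦2, 3↦9, 4↦1, 5↦0, 6↦6, 7↦8, 8↦6, 9↦0, 10↦1]  zeros at y ∈ {5, 9}
  x = 8: [0↦4, 1↦9, 2↦10, 3↦7, 4↦0, 5↦0, 6↦7, 7↦10, 8↦9, 9↦4, 10↦6]  zeros at y ∈ {4, 5}
  x = 9: [0↦1, 1↦7, 2↦9, 3↦7, 4↦1, 5↦2, 6↦10, 7↦3, 8↦3, 9↦10, 10↦2]  zeros at y ∈ ∅
  x = 10: [0↦0, 1↦7, 2↦10, 3↦9, 4↦4, 5↦6, 6↦4, 7↦9, 8↦10, 9↦7, 10↦0]  zeros at y ∈ {0, 10}
Collecting zeros: affine points = {(0, 6), (0, 10), (3, 6), (4, 9), (7, 5), (7, 9), (8, 4), (8, 5), (10, 0), (10, 10)}.
Total count |C(F_11)_aff| = 10.


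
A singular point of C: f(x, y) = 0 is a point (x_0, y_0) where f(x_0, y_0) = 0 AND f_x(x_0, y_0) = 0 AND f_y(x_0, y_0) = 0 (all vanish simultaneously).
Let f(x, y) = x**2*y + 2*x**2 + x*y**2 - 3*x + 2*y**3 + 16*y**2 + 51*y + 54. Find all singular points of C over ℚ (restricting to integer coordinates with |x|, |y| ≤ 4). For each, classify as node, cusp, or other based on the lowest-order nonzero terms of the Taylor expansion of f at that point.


Singular points: {(3, -3)}; classification: node.

Compute partial derivatives:
  f_x = 2*x*y + 4*x + y**2 - 3.
  f_y = x**2 + 2*x*y + 6*y**2 + 32*y + 51.
Scan x_0 ∈ {−4, ..., 4}. For each x_0, f_y(x_0, y) is a polynomial in y; find its integer roots y ∈ {−4, ..., 4}, then test f_x and f at those candidates.
  x = -4: f_y(-4, y) = 6*y**2 + 24*y + 67; no integer root y with |y| ≤ 4.
  x = -3: f_y(-3, y) = 6*y**2 + 26*y + 60; no integer root y with |y| ≤ 4.
  x = -2: f_y(-2, y) = 6*y**2 + 28*y + 55; no integer root y with |y| ≤ 4.
  x = -1: f_y(-1, y) = 6*y**2 + 30*y + 52; no integer root y with |y| ≤ 4.
  x = 0: f_y(0, y) = 6*y**2 + 32*y + 51; no integer root y with |y| ≤ 4.
  x = 1: f_y(1, y) = 6*y**2 + 34*y + 52; no integer root y with |y| ≤ 4.
  x = 2: f_y(2, y) = 6*y**2 + 36*y + 55; no integer root y with |y| ≤ 4.
  x = 3: f_y(3, y) = 6*y**2 + 38*y + 60; vanishes at y ∈ {-3}. (3, -3): f_x = 0, f = 0 — SINGULAR.
  x = 4: f_y(4, y) = 6*y**2 + 40*y + 67; no integer root y with |y| ≤ 4.
Only singular point on the grid: (3, -3).
Classify: substitute x = 3 + u, y = -3 + v and expand: f = u**2*v - u**2 + u*v**2 + 2*v**3 + v**2.
No constant or linear terms (consistent with a singular point). Quadratic part: -u**2 + v**2. Cubic part: u**2*v + u*v**2 + 2*v**3.
The quadratic part v**2 - u**2 = (v − u)(v + u) splits into two distinct linear factors, so there are two distinct tangent lines y − -3 = ±(x − 3) — this is a node (ordinary double point).
Classification: node.


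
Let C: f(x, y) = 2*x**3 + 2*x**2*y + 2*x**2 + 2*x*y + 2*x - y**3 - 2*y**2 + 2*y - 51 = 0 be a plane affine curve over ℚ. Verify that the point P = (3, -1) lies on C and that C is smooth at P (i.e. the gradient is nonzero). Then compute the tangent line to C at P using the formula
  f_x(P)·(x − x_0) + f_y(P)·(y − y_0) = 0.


Tangent line at P: 54*x + 27*y - 135 = 0.

Step 1: f(3, -1) = 0, so P lies on C.
Step 2: partial derivatives
  f_x(x, y) = 6*x**2 + 4*x*y + 4*x + 2*y + 2, f_y(x, y) = 2*x**2 + 2*x - 3*y**2 - 4*y + 2.
  f_x(P) = 54, f_y(P) = 27 (gradient nonzero, so P is smooth).
Step 3: tangent line at P: 54·(x − 3) + 27·(y − -1) = 0.
Expanding: 54*x + 27*y - 135 = 0.


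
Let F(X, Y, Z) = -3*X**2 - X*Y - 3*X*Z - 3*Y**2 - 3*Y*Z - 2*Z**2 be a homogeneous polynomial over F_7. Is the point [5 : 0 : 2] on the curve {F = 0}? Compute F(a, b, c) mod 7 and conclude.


F(5,0,2) ≡ 6 (mod 7); P is NOT on the curve.

Evaluate F(5, 0, 2) term-by-term (mod 7).
  -3*X**2 ↦ -3·25·1·1 = -75
  -X*Y ↦ -1·5·0·1 = 0
  -3*X*Z ↦ -3·5·1·2 = -30
  -3*Y**2 ↦ -3·1·0·1 = 0
  -3*Y*Z ↦ -3·1·0·2 = 0
  -2*Z**2 ↦ -2·1·1·4 = -8
Sum: F(5, 0, 2) = (-75) + (0) + (-30) + (0) + (0) + (-8) = -113.
Reducing mod 7: -113 ≡ 6 (mod 7).
Since F(a, b, c) ≡ 6 ≠ 0 (mod 7), P does NOT lie on the curve.


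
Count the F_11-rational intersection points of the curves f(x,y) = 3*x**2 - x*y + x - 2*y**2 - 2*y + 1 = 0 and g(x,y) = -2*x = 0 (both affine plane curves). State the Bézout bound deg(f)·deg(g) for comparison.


Common zeros: {(0, 2), (0, 8)}; count = 2; Bézout bound = 2.

deg(f) = 2, deg(g) = 1, so Bézout bound = 2.
Scan x ∈ F_11. For each x, list the y ∈ F_11 with f(x, y) ≡ 0 and those with g(x, y) ≡ 0 (mod 11); the common zeros in that column are the intersection.
  x = 0: f ≡ 0 at y ∈ {2, 8}; g ≡ 0 at y ∈ {0, 1, 2, 3, 4, 5, 6, 7, 8, 9, 10}; common: {2, 8}.
  x = 1: f ≡ 0 at y ∈ {1, 3}; g ≡ 0 at y ∈ ∅; common: ∅.
  x = 2: f ≡ 0 at y ∈ {4, 5}; g ≡ 0 at y ∈ ∅; common: ∅.
  x = 3: f ≡ 0 at y ∈ {5, 9}; g ≡ 0 at y ∈ ∅; common: ∅.
  x = 4: f ≡ 0 at y ∈ {2, 6}; g ≡ 0 at y ∈ ∅; common: ∅.
  x = 5: f ≡ 0 at y ∈ {6, 7}; g ≡ 0 at y ∈ ∅; common: ∅.
  x = 6: f ≡ 0 at y ∈ {8, 10}; g ≡ 0 at y ∈ ∅; common: ∅.
  x = 7: f ≡ 0 at y ∈ {3, 9}; g ≡ 0 at y ∈ ∅; common: ∅.
  x = 8: f ≡ 0 at y ∈ {7, 10}; g ≡ 0 at y ∈ ∅; common: ∅.
  x = 9: f ≡ 0 at y ∈ {0}; g ≡ 0 at y ∈ ∅; common: ∅.
  x = 10: f ≡ 0 at y ∈ {1, 4}; g ≡ 0 at y ∈ ∅; common: ∅.
Collecting: common zeros = {(0, 2), (0, 8)}, so the count is 2.
Comparison with the Bézout bound: 2 ≤ 2 = deg(f)·deg(g), as expected for curves with no common component (the bound is attained).


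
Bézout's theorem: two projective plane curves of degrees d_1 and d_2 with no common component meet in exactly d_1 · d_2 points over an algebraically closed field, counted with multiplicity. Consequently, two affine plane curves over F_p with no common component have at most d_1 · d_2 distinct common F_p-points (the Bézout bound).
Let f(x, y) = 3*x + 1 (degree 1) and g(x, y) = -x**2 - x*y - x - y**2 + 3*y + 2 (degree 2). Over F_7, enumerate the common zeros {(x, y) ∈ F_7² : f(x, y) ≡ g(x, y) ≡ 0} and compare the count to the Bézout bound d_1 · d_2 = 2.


Common zeros: ∅; count = 0; Bézout bound = 2.

deg(f) = 1, deg(g) = 2, so Bézout bound = 2.
Scan x ∈ F_7. For each x, list the y ∈ F_7 with f(x, y) ≡ 0 and those with g(x, y) ≡ 0 (mod 7); the common zeros in that column are the intersection.
  x = 0: f ≡ 0 at y ∈ ∅; g ≡ 0 at y ∈ ∅; common: ∅.
  x = 1: f ≡ 0 at y ∈ ∅; g ≡ 0 at y ∈ {0, 2}; common: ∅.
  x = 2: f ≡ 0 at y ∈ {0, 1, 2, 3, 4, 5, 6}; g ≡ 0 at y ∈ ∅; common: ∅.
  x = 3: f ≡ 0 at y ∈ ∅; g ≡ 0 at y ∈ {2, 5}; common: ∅.
  x = 4: f ≡ 0 at y ∈ ∅; g ≡ 0 at y ∈ ∅; common: ∅.
  x = 5: f ≡ 0 at y ∈ ∅; g ≡ 0 at y ∈ {0, 5}; common: ∅.
  x = 6: f ≡ 0 at y ∈ ∅; g ≡ 0 at y ∈ ∅; common: ∅.
Collecting: common zeros = ∅, so the count is 0.
Comparison with the Bézout bound: 0 ≤ 2 = deg(f)·deg(g), as expected for curves with no common component (the affine F_7-count falls short of the bound because intersections may lie at infinity, over extension fields, or carry multiplicity).


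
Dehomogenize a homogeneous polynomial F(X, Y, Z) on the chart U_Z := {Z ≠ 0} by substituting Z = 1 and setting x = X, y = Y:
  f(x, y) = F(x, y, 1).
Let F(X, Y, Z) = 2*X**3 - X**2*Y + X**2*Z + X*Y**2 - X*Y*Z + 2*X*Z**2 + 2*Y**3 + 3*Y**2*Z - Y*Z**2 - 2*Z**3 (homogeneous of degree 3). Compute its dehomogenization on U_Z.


f(x, y) = 2*x**3 - x**2*y + x**2 + x*y**2 - x*y + 2*x + 2*y**3 + 3*y**2 - y - 2

On U_Z we set Z = 1. Each monomial c·X^i·Y^j·Z^k in F becomes c·x^i·y^j·1^k = c·x^i·y^j.
Substituting Z = 1: F(X, Y, 1) = 2*x**3 - x**2*y + x**2 + x*y**2 - x*y + 2*x + 2*y**3 + 3*y**2 - y - 2.
Note: deg(f) ≤ deg(F) = 3; strict inequality happens when F is divisible by Z (lost terms).


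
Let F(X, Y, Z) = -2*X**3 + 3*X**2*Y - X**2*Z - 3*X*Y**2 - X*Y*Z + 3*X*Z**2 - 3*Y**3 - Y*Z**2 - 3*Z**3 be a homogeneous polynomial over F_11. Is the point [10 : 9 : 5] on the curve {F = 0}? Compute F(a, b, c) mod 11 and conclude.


F(10,9,5) ≡ 2 (mod 11); P is NOT on the curve.

Evaluate F(10, 9, 5) term-by-term (mod 11).
  -2*X**3 ↦ -2·1000·1·1 = -2000
  3*X**2*Y ↦ 3·100·9·1 = 2700
  -X**2*Z ↦ -1·100·1·5 = -500
  -3*X*Y**2 ↦ -3·10·81·1 = -2430
  -X*Y*Z ↦ -1·10·9·5 = -450
  3*X*Z**2 ↦ 3·10·1·25 = 750
  -3*Y**3 ↦ -3·1·729·1 = -2187
  -Y*Z**2 ↦ -1·1·9·25 = -225
  -3*Z**3 ↦ -3·1·1·125 = -375
Sum: F(10, 9, 5) = (-2000) + (2700) + (-500) + (-2430) + (-450) + (750) + (-2187) + (-225) + (-375) = -4717.
Reducing mod 11: -4717 ≡ 2 (mod 11).
Since F(a, b, c) ≡ 2 ≠ 0 (mod 11), P does NOT lie on the curve.


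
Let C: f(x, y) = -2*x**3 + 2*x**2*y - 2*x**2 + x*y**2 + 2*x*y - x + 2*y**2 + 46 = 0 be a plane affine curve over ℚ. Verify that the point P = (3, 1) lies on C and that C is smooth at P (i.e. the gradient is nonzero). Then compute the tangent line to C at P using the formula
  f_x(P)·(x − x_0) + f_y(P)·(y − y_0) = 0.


Tangent line at P: -52*x + 34*y + 122 = 0.

Step 1: f(3, 1) = 0, so P lies on C.
Step 2: partial derivatives
  f_x(x, y) = -6*x**2 + 4*x*y - 4*x + y**2 + 2*y - 1, f_y(x, y) = 2*x**2 + 2*x*y + 2*x + 4*y.
  f_x(P) = -52, f_y(P) = 34 (gradient nonzero, so P is smooth).
Step 3: tangent line at P: -52·(x − 3) + 34·(y − 1) = 0.
Expanding: -52*x + 34*y + 122 = 0.


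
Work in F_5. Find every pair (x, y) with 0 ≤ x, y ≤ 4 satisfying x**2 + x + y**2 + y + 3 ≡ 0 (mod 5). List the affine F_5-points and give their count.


Affine F_5-points: {(0, 1), (0, 3), (1, 0), (1, 4), (2, 2), (3, 0), (3, 4), (4, 1), (4, 3)}; count = 9.

For each of the 25 pairs (x, y) ∈ F_5², evaluate f(x, y) mod 5. Record the zeros.
  x = 0: [0↦3, 1↦0, 2↦4, 3↦0, 4↦3]  zeros at y ∈ {1, 3}
  x = 1: [0↦0, 1↦2, 2↦1, 3↦2, 4↦0]  zeros at y ∈ {0, 4}
  x = 2: [0↦4, 1↦1, 2↦0, 3↦1, 4↦4]  zeros at y ∈ {2}
  x = 3: [0↦0, 1↦2, 2↦1, 3↦2, 4↦0]  zeros at y ∈ {0, 4}
  x = 4: [0↦3, 1↦0, 2↦4, 3↦0, 4↦3]  zeros at y ∈ {1, 3}
Collecting zeros: affine points = {(0, 1), (0, 3), (1, 0), (1, 4), (2, 2), (3, 0), (3, 4), (4, 1), (4, 3)}.
Total count |C(F_5)_aff| = 9.


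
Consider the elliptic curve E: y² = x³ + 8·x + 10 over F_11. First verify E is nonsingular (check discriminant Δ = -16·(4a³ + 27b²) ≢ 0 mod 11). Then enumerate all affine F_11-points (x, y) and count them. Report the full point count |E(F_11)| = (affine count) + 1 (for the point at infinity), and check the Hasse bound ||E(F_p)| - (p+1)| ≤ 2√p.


Affine points = {(2, 1), (2, 10), (8, 5), (8, 6), (10, 1), (10, 10)}; affine count = 6; |E(F_11)| = 7.

Discriminant check: Δ ∝ 4a³ + 27b² = 4·8³ + 27·10² = 4·512 + 27·100 ≡ 7 (mod 11). Nonzero ⇒ E is nonsingular.
For each x ∈ F_11, compute rhs = x³ + 8·x + 10 mod 11, then count y ∈ F_11 with y² ≡ rhs.
  x = 0: rhs = 10, matching y values: none (0 points).
  x = 1: rhs = 8, matching y values: none (0 points).
  x = 2: rhs = 1, matching y values: 1, 10 (2 points).
  x = 3: rhs = 6, matching y values: none (0 points).
  x = 4: rhs = 7, matching y values: none (0 points).
  x = 5: rhs = 10, matching y values: none (0 points).
  x = 6: rhs = 10, matching y values: none (0 points).
  x = 7: rhs = 2, matching y values: none (0 points).
  x = 8: rhs = 3, matching y values: 5, 6 (2 points).
  x = 9: rhs = 8, matching y values: none (0 points).
  x = 10: rhs = 1, matching y values: 1, 10 (2 points).
Total affine count: 6.
Full point count |E(F_11)| = 6 + 1 = 7.
Hasse bound: |7 − (11+1)| = |-5| = 5 ≤ 2√11 ≈ 6.6332 ✓.


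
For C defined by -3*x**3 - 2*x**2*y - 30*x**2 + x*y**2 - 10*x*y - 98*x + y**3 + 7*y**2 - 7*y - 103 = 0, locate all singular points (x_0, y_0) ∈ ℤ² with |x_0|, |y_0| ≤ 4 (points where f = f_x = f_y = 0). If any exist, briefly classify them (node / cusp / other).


Singular points: {(-3, -1)}; classification: node.

Compute partial derivatives:
  f_x = -9*x**2 - 4*x*y - 60*x + y**2 - 10*y - 98.
  f_y = -2*x**2 + 2*x*y - 10*x + 3*y**2 + 14*y - 7.
Scan x_0 ∈ {−4, ..., 4}. For each x_0, f_y(x_0, y) is a polynomial in y; find its integer roots y ∈ {−4, ..., 4}, then test f_x and f at those candidates.
  x = -4: f_y(-4, y) = 3*y**2 + 6*y + 1; no integer root y with |y| ≤ 4.
  x = -3: f_y(-3, y) = 3*y**2 + 8*y + 5; vanishes at y ∈ {-1}. (-3, -1): f_x = 0, f = 0 — SINGULAR.
  x = -2: f_y(-2, y) = 3*y**2 + 10*y + 5; no integer root y with |y| ≤ 4.
  x = -1: f_y(-1, y) = 3*y**2 + 12*y + 1; no integer root y with |y| ≤ 4.
  x = 0: f_y(0, y) = 3*y**2 + 14*y - 7; no integer root y with |y| ≤ 4.
  x = 1: f_y(1, y) = 3*y**2 + 16*y - 19; vanishes at y ∈ {1}. (1, 1): f_x = -180 ≠ 0.
  x = 2: f_y(2, y) = 3*y**2 + 18*y - 35; no integer root y with |y| ≤ 4.
  x = 3: f_y(3, y) = 3*y**2 + 20*y - 55; no integer root y with |y| ≤ 4.
  x = 4: f_y(4, y) = 3*y**2 + 22*y - 79; no integer root y with |y| ≤ 4.
Only singular point on the grid: (-3, -1).
Classify: substitute x = -3 + u, y = -1 + v and expand: f = -3*u**3 - 2*u**2*v - u**2 + u*v**2 + v**3 + v**2.
No constant or linear terms (consistent with a singular point). Quadratic part: -u**2 + v**2. Cubic part: -3*u**3 - 2*u**2*v + u*v**2 + v**3.
The quadratic part v**2 - u**2 = (v − u)(v + u) splits into two distinct linear factors, so there are two distinct tangent lines y − -1 = ±(x − -3) — this is a node (ordinary double point).
Classification: node.


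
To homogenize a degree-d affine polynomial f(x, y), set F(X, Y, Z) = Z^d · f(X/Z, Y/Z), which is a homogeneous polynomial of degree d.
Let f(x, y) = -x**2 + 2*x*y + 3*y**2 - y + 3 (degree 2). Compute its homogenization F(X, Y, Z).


F(X, Y, Z) = -X**2 + 2*X*Y + 3*Y**2 - Y*Z + 3*Z**2

deg(f) = 2.
Substitute x = X/Z, y = Y/Z into f, then multiply by Z^2.
  monomial -1·x^2·y^0 ↦ -1·X^2·Y^0·Z^0.
  monomial 2·x^1·y^1 ↦ 2·X^1·Y^1·Z^0.
  monomial 3·x^0·y^2 ↦ 3·X^0·Y^2·Z^0.
  monomial -1·x^0·y^1 ↦ -1·X^0·Y^1·Z^1.
  monomial 3·x^0·y^0 ↦ 3·X^0·Y^0·Z^2.
Collecting: F(X, Y, Z) = -X**2 + 2*X*Y + 3*Y**2 - Y*Z + 3*Z**2.


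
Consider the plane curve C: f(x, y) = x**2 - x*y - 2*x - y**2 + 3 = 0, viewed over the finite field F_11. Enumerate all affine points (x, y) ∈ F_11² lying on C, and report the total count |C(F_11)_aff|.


Affine F_11-points: {(0, 5), (0, 6), (1, 1), (1, 9), (2, 1), (2, 8), (3, 4), (4, 0), (4, 7), (5, 7), (5, 10), (6, 2), (6, 3), (7, 5), (7, 10), (8, 6), (8, 8), (9, 0), (9, 2), (10, 3), (10, 9)}; count = 21.

For each of the 121 pairs (x, y) ∈ F_11², evaluate f(x, y) mod 11. Record the zeros.
  x = 0: [0↦3, 1↦2, 2↦10, 3↦5, 4↦9, 5↦0, 6↦0, 7↦9, 8↦5, 9↦10, 10↦2]  zeros at y ∈ {5, 6}
  x = 1: [0↦2, 1↦0, 2↦7, 3↦1, 4↦4, 5↦5, 6↦4, 7↦1, 8↦7, 9↦0, 10↦2]  zeros at y ∈ {1, 9}
  x = 2: [0↦3, 1↦0, 2↦6, 3↦10, 4↦1, 5↦1, 6↦10, 7↦6, 8↦0, 9↦3, 10↦4]  zeros at y ∈ {1, 8}
  x = 3: [0↦6, 1↦2, 2↦7, 3↦10, 4↦0, 5↦10, 6↦7, 7↦2, 8↦6, 9↦8, 10↦8]  zeros at y ∈ {4}
  x = 4: [0↦0, 1↦6, 2↦10, 3↦1, 4↦1, 5↦10, 6↦6, 7↦0, 8↦3, 9↦4, 10↦3]  zeros at y ∈ {0, 7}
  x = 5: [0↦7, 1↦1, 2↦4, 3↦5, 4↦4, 5↦1, 6↦7, 7↦0, 8↦2, 9↦2, 10↦0]  zeros at y ∈ {7, 10}
  x = 6: [0↦5, 1↦9, 2↦0, 3↦0, 4↦9, 5↦5, 6↦10, 7↦2, 8↦3, 9↦2, 10↦10]  zeros at y ∈ {2, 3}
  x = 7: [0↦5, 1↦8, 2↦9, 3↦8, 4↦5, 5↦0, 6↦4, 7↦6, 8↦6, 9↦4, 10↦0]  zeros at y ∈ {5, 10}
  x = 8: [0↦7, 1↦9, 2↦9, 3↦7, 4↦3, 5↦8, 6↦0, 7↦1, 8↦0, 9↦8, 10↦3]  zeros at y ∈ {6, 8}
  x = 9: [0↦0, 1↦1, 2↦0, 3↦8, 4↦3, 5↦7, 6↦9, 7↦9, 8↦7, 9↦3, 10↦8]  zeros at y ∈ {0, 2}
  x = 10: [0↦6, 1↦6, 2↦4, 3↦0, 4↦5, 5↦8, 6↦9, 7↦8, 8↦5, 9↦0, 10↦4]  zeros at y ∈ {3, 9}
Collecting zeros: affine points = {(0, 5), (0, 6), (1, 1), (1, 9), (2, 1), (2, 8), (3, 4), (4, 0), (4, 7), (5, 7), (5, 10), (6, 2), (6, 3), (7, 5), (7, 10), (8, 6), (8, 8), (9, 0), (9, 2), (10, 3), (10, 9)}.
Total count |C(F_11)_aff| = 21.


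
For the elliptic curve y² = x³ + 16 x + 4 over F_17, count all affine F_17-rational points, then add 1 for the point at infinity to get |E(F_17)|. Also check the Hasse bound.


Affine points = {(0, 2), (0, 15), (1, 2), (1, 15), (4, 8), (4, 9), (7, 0), (8, 7), (8, 10), (10, 5), (10, 12), (11, 7), (11, 10), (15, 7), (15, 10), (16, 2), (16, 15)}; affine count = 17; |E(F_17)| = 18.

Discriminant check: Δ ∝ 4a³ + 27b² = 4·16³ + 27·4² = 4·4096 + 27·16 ≡ 3 (mod 17). Nonzero ⇒ E is nonsingular.
For each x ∈ F_17, compute rhs = x³ + 16·x + 4 mod 17, then count y ∈ F_17 with y² ≡ rhs.
  x = 0: rhs = 4, matching y values: 2, 15 (2 points).
  x = 1: rhs = 4, matching y values: 2, 15 (2 points).
  x = 2: rhs = 10, matching y values: none (0 points).
  x = 3: rhs = 11, matching y values: none (0 points).
  x = 4: rhs = 13, matching y values: 8, 9 (2 points).
  x = 5: rhs = 5, matching y values: none (0 points).
  x = 6: rhs = 10, matching y values: none (0 points).
  x = 7: rhs = 0, matching y values: 0 (1 points).
  x = 8: rhs = 15, matching y values: 7, 10 (2 points).
  x = 9: rhs = 10, matching y values: none (0 points).
  x = 10: rhs = 8, matching y values: 5, 12 (2 points).
  x = 11: rhs = 15, matching y values: 7, 10 (2 points).
  x = 12: rhs = 3, matching y values: none (0 points).
  x = 13: rhs = 12, matching y values: none (0 points).
  x = 14: rhs = 14, matching y values: none (0 points).
  x = 15: rhs = 15, matching y values: 7, 10 (2 points).
  x = 16: rhs = 4, matching y values: 2, 15 (2 points).
Total affine count: 17.
Full point count |E(F_17)| = 17 + 1 = 18.
Hasse bound: |18 − (17+1)| = |0| = 0 ≤ 2√17 ≈ 8.2462 ✓.


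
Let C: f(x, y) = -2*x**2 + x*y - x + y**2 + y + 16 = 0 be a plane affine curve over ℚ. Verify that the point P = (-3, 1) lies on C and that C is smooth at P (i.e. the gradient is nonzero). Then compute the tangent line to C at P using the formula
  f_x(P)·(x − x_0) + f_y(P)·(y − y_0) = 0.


Tangent line at P: 12*x + 36 = 0.

Step 1: f(-3, 1) = 0, so P lies on C.
Step 2: partial derivatives
  f_x(x, y) = -4*x + y - 1, f_y(x, y) = x + 2*y + 1.
  f_x(P) = 12, f_y(P) = 0 (gradient nonzero, so P is smooth).
Step 3: tangent line at P: 12·(x − -3) + 0·(y − 1) = 0.
Expanding: 12*x + 36 = 0.


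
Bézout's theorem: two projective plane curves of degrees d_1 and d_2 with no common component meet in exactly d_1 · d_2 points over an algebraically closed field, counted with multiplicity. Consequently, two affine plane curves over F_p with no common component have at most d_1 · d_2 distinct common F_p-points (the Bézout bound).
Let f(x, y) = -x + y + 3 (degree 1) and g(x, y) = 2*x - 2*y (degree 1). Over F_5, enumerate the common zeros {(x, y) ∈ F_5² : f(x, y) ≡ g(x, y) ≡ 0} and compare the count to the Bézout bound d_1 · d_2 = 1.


Common zeros: ∅; count = 0; Bézout bound = 1.

deg(f) = 1, deg(g) = 1, so Bézout bound = 1.
Scan x ∈ F_5. For each x, list the y ∈ F_5 with f(x, y) ≡ 0 and those with g(x, y) ≡ 0 (mod 5); the common zeros in that column are the intersection.
  x = 0: f ≡ 0 at y ∈ {2}; g ≡ 0 at y ∈ {0}; common: ∅.
  x = 1: f ≡ 0 at y ∈ {3}; g ≡ 0 at y ∈ {1}; common: ∅.
  x = 2: f ≡ 0 at y ∈ {4}; g ≡ 0 at y ∈ {2}; common: ∅.
  x = 3: f ≡ 0 at y ∈ {0}; g ≡ 0 at y ∈ {3}; common: ∅.
  x = 4: f ≡ 0 at y ∈ {1}; g ≡ 0 at y ∈ {4}; common: ∅.
Collecting: common zeros = ∅, so the count is 0.
Comparison with the Bézout bound: 0 ≤ 1 = deg(f)·deg(g), as expected for curves with no common component (the affine F_5-count falls short of the bound because intersections may lie at infinity, over extension fields, or carry multiplicity).


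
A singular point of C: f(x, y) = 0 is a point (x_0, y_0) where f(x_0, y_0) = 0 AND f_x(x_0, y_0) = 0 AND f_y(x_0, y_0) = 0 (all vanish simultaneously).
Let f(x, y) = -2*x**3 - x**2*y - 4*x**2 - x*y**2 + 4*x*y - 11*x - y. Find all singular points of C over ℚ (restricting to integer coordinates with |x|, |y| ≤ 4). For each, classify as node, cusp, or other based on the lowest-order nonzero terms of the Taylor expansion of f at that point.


Singular points: {(-1, 3)}; classification: node.

Compute partial derivatives:
  f_x = -6*x**2 - 2*x*y - 8*x - y**2 + 4*y - 11.
  f_y = -x**2 - 2*x*y + 4*x - 1.
Scan x_0 ∈ {−4, ..., 4}. For each x_0, f_y(x_0, y) is a polynomial in y; find its integer roots y ∈ {−4, ..., 4}, then test f_x and f at those candidates.
  x = -4: f_y(-4, y) = 8*y - 33; no integer root y with |y| ≤ 4.
  x = -3: f_y(-3, y) = 6*y - 22; no integer root y with |y| ≤ 4.
  x = -2: f_y(-2, y) = 4*y - 13; no integer root y with |y| ≤ 4.
  x = -1: f_y(-1, y) = 2*y - 6; vanishes at y ∈ {3}. (-1, 3): f_x = 0, f = 0 — SINGULAR.
  x = 0: f_y(0, y) = -1; no integer root y with |y| ≤ 4.
  x = 1: f_y(1, y) = 2 - 2*y; vanishes at y ∈ {1}. (1, 1): f_x = -24 ≠ 0.
  x = 2: f_y(2, y) = 3 - 4*y; no integer root y with |y| ≤ 4.
  x = 3: f_y(3, y) = 2 - 6*y; no integer root y with |y| ≤ 4.
  x = 4: f_y(4, y) = -8*y - 1; no integer root y with |y| ≤ 4.
Only singular point on the grid: (-1, 3).
Classify: substitute x = -1 + u, y = 3 + v and expand: f = -2*u**3 - u**2*v - u**2 - u*v**2 + v**2.
No constant or linear terms (consistent with a singular point). Quadratic part: -u**2 + v**2. Cubic part: -2*u**3 - u**2*v - u*v**2.
The quadratic part v**2 - u**2 = (v − u)(v + u) splits into two distinct linear factors, so there are two distinct tangent lines y − 3 = ±(x − -1) — this is a node (ordinary double point).
Classification: node.


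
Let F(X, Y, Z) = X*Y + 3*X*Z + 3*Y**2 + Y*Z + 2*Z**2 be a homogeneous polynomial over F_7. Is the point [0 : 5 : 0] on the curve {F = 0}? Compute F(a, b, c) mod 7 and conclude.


F(0,5,0) ≡ 5 (mod 7); P is NOT on the curve.

Evaluate F(0, 5, 0) term-by-term (mod 7).
  X*Y ↦ 1·0·5·1 = 0
  3*X*Z ↦ 3·0·1·0 = 0
  3*Y**2 ↦ 3·1·25·1 = 75
  Y*Z ↦ 1·1·5·0 = 0
  2*Z**2 ↦ 2·1·1·0 = 0
Sum: F(0, 5, 0) = (0) + (0) + (75) + (0) + (0) = 75.
Reducing mod 7: 75 ≡ 5 (mod 7).
Since F(a, b, c) ≡ 5 ≠ 0 (mod 7), P does NOT lie on the curve.


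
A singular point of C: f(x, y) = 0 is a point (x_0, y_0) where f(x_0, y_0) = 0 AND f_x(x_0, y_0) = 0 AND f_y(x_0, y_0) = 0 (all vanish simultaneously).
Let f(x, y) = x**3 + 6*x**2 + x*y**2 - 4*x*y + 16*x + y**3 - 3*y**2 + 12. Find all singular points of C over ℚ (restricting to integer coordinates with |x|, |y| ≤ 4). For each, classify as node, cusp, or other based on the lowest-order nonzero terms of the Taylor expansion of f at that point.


Singular points: {(-2, 2)}; classification: cusp.

Compute partial derivatives:
  f_x = 3*x**2 + 12*x + y**2 - 4*y + 16.
  f_y = 2*x*y - 4*x + 3*y**2 - 6*y.
Scan x_0 ∈ {−4, ..., 4}. For each x_0, f_y(x_0, y) is a polynomial in y; find its integer roots y ∈ {−4, ..., 4}, then test f_x and f at those candidates.
  x = -4: f_y(-4, y) = 3*y**2 - 14*y + 16; vanishes at y ∈ {2}. (-4, 2): f_x = 12 ≠ 0.
  x = -3: f_y(-3, y) = 3*y**2 - 12*y + 12; vanishes at y ∈ {2}. (-3, 2): f_x = 3 ≠ 0.
  x = -2: f_y(-2, y) = 3*y**2 - 10*y + 8; vanishes at y ∈ {2}. (-2, 2): f_x = 0, f = 0 — SINGULAR.
  x = -1: f_y(-1, y) = 3*y**2 - 8*y + 4; vanishes at y ∈ {2}. (-1, 2): f_x = 3 ≠ 0.
  x = 0: f_y(0, y) = 3*y**2 - 6*y; vanishes at y ∈ {0, 2}. (0, 0): f_x = 16 ≠ 0; (0, 2): f_x = 12 ≠ 0.
  x = 1: f_y(1, y) = 3*y**2 - 4*y - 4; vanishes at y ∈ {2}. (1, 2): f_x = 27 ≠ 0.
  x = 2: f_y(2, y) = 3*y**2 - 2*y - 8; vanishes at y ∈ {2}. (2, 2): f_x = 48 ≠ 0.
  x = 3: f_y(3, y) = 3*y**2 - 12; vanishes at y ∈ {-2, 2}. (3, -2): f_x = 91 ≠ 0; (3, 2): f_x = 75 ≠ 0.
  x = 4: f_y(4, y) = 3*y**2 + 2*y - 16; vanishes at y ∈ {2}. (4, 2): f_x = 108 ≠ 0.
Only singular point on the grid: (-2, 2).
Classify: substitute x = -2 + u, y = 2 + v and expand: f = u**3 + u*v**2 + v**3 + v**2.
No constant or linear terms (consistent with a singular point). Quadratic part: v**2. Cubic part: u**3 + u*v**2 + v**3.
The quadratic part v**2 is a perfect square, so there is a single (double) tangent line v = 0, i.e. y = 2. Restricting the cubic part to that line (v = 0) leaves u**3 ≠ 0, so f is not divisible by v and the branch is v² ≈ -u**3 to lowest order — this is a cusp.
Classification: cusp.


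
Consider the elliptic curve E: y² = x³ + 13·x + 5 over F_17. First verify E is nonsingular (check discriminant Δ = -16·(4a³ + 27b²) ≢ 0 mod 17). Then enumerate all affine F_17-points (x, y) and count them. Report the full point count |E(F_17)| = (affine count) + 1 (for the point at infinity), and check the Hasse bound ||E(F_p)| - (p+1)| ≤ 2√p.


Affine points = {(1, 6), (1, 11), (4, 6), (4, 11), (5, 5), (5, 12), (8, 3), (8, 14), (9, 1), (9, 16), (10, 8), (10, 9), (11, 0), (12, 6), (12, 11), (13, 5), (13, 12), (16, 5), (16, 12)}; affine count = 19; |E(F_17)| = 20.

Discriminant check: Δ ∝ 4a³ + 27b² = 4·13³ + 27·5² = 4·2197 + 27·25 ≡ 11 (mod 17). Nonzero ⇒ E is nonsingular.
For each x ∈ F_17, compute rhs = x³ + 13·x + 5 mod 17, then count y ∈ F_17 with y² ≡ rhs.
  x = 0: rhs = 5, matching y values: none (0 points).
  x = 1: rhs = 2, matching y values: 6, 11 (2 points).
  x = 2: rhs = 5, matching y values: none (0 points).
  x = 3: rhs = 3, matching y values: none (0 points).
  x = 4: rhs = 2, matching y values: 6, 11 (2 points).
  x = 5: rhs = 8, matching y values: 5, 12 (2 points).
  x = 6: rhs = 10, matching y values: none (0 points).
  x = 7: rhs = 14, matching y values: none (0 points).
  x = 8: rhs = 9, matching y values: 3, 14 (2 points).
  x = 9: rhs = 1, matching y values: 1, 16 (2 points).
  x = 10: rhs = 13, matching y values: 8, 9 (2 points).
  x = 11: rhs = 0, matching y values: 0 (1 points).
  x = 12: rhs = 2, matching y values: 6, 11 (2 points).
  x = 13: rhs = 8, matching y values: 5, 12 (2 points).
  x = 14: rhs = 7, matching y values: none (0 points).
  x = 15: rhs = 5, matching y values: none (0 points).
  x = 16: rhs = 8, matching y values: 5, 12 (2 points).
Total affine count: 19.
Full point count |E(F_17)| = 19 + 1 = 20.
Hasse bound: |20 − (17+1)| = |2| = 2 ≤ 2√17 ≈ 8.2462 ✓.


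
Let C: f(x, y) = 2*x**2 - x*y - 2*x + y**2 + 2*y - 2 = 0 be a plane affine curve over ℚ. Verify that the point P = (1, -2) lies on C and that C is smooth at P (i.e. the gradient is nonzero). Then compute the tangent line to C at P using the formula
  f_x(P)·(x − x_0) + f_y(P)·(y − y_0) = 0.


Tangent line at P: 4*x - 3*y - 10 = 0.

Step 1: f(1, -2) = 0, so P lies on C.
Step 2: partial derivatives
  f_x(x, y) = 4*x - y - 2, f_y(x, y) = -x + 2*y + 2.
  f_x(P) = 4, f_y(P) = -3 (gradient nonzero, so P is smooth).
Step 3: tangent line at P: 4·(x − 1) + -3·(y − -2) = 0.
Expanding: 4*x - 3*y - 10 = 0.


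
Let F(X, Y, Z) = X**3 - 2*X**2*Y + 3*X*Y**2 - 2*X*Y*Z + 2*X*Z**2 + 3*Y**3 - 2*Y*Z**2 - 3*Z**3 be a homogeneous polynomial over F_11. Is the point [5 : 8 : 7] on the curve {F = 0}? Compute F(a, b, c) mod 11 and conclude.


F(5,8,7) ≡ 8 (mod 11); P is NOT on the curve.

Evaluate F(5, 8, 7) term-by-term (mod 11).
  X**3 ↦ 1·125·1·1 = 125
  -2*X**2*Y ↦ -2·25·8·1 = -400
  3*X*Y**2 ↦ 3·5·64·1 = 960
  -2*X*Y*Z ↦ -2·5·8·7 = -560
  2*X*Z**2 ↦ 2·5·1·49 = 490
  3*Y**3 ↦ 3·1·512·1 = 1536
  -2*Y*Z**2 ↦ -2·1·8·49 = -784
  -3*Z**3 ↦ -3·1·1·343 = -1029
Sum: F(5, 8, 7) = (125) + (-400) + (960) + (-560) + (490) + (1536) + (-784) + (-1029) = 338.
Reducing mod 11: 338 ≡ 8 (mod 11).
Since F(a, b, c) ≡ 8 ≠ 0 (mod 11), P does NOT lie on the curve.


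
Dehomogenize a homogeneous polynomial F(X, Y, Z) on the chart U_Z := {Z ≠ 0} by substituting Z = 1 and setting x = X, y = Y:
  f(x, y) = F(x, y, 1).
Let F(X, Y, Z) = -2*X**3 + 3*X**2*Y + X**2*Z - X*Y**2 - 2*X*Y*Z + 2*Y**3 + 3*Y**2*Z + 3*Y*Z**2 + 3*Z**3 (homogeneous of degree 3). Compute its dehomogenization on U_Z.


f(x, y) = -2*x**3 + 3*x**2*y + x**2 - x*y**2 - 2*x*y + 2*y**3 + 3*y**2 + 3*y + 3

On U_Z we set Z = 1. Each monomial c·X^i·Y^j·Z^k in F becomes c·x^i·y^j·1^k = c·x^i·y^j.
Substituting Z = 1: F(X, Y, 1) = -2*x**3 + 3*x**2*y + x**2 - x*y**2 - 2*x*y + 2*y**3 + 3*y**2 + 3*y + 3.
Note: deg(f) ≤ deg(F) = 3; strict inequality happens when F is divisible by Z (lost terms).


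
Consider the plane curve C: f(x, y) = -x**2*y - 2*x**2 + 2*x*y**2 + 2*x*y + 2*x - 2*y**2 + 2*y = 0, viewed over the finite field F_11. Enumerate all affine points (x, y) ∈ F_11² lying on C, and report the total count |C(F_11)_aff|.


Affine F_11-points: {(0, 0), (0, 1), (1, 0), (2, 1), (2, 9), (9, 4), (9, 6), (10, 2), (10, 6)}; count = 9.

For each of the 121 pairs (x, y) ∈ F_11², evaluate f(x, y) mod 11. Record the zeros.
  x = 0: [0↦0, 1↦0, 2↦7, 3↦10, 4↦9, 5↦4, 6↦6, 7↦4, 8↦9, 9↦10, 10↦7]  zeros at y ∈ {0, 1}
  x = 1: [0↦0, 1↦3, 2↦6, 3↦9, 4↦1, 5↦4, 6↦7, 7↦10, 8↦2, 9↦5, 10↦8]  zeros at y ∈ {0}
  x = 2: [0↦7, 1↦0, 2↦8, 3↦9, 4↦3, 5↦1, 6↦3, 7↦9, 8↦8, 9↦0, 10↦7]  zeros at y ∈ {1, 9}
  x = 3: [0↦10, 1↦2, 2↦2, 3↦10, 4↦4, 5↦6, 6↦5, 7↦1, 8↦5, 9↦6, 10↦4]  zeros at y ∈ ∅
  x = 4: [0↦9, 1↦9, 2↦10, 3↦1, 4↦4, 5↦8, 6↦2, 7↦8, 8↦4, 9↦1, 10↦10]  zeros at y ∈ ∅
  x = 5: [0↦4, 1↦10, 2↦10, 3↦4, 4↦3, 5↦7, 6↦5, 7↦8, 8↦5, 9↦7, 10↦3]  zeros at y ∈ ∅
  x = 6: [0↦6, 1↦5, 2↦2, 3↦8, 4↦1, 5↦3, 6↦3, 7↦1, 8↦8, 9↦2, 10↦5]  zeros at y ∈ ∅
  x = 7: [0↦4, 1↦5, 2↦8, 3↦2, 4↦9, 5↦7, 6↦7, 7↦9, 8↦2, 9↦8, 10↦5]  zeros at y ∈ ∅
  x = 8: [0↦9, 1↦10, 2↦6, 3↦8, 4↦5, 5↦8, 6↦6, 7↦10, 8↦9, 9↦3, 10↦3]  zeros at y ∈ ∅
  x = 9: [0↦10, 1↦9, 2↦7, 3↦4, 4↦0, 5↦6, 6↦0, 7↦4, 8↦7, 9↦9, 10↦10]  zeros at y ∈ {4, 6}
  x = 10: [0↦7, 1↦2, 2↦0, 3↦1, 4↦5, 5↦1, 6↦0, 7↦2, 8↦7, 9↦4, 10↦4]  zeros at y ∈ {2, 6}
Collecting zeros: affine points = {(0, 0), (0, 1), (1, 0), (2, 1), (2, 9), (9, 4), (9, 6), (10, 2), (10, 6)}.
Total count |C(F_11)_aff| = 9.


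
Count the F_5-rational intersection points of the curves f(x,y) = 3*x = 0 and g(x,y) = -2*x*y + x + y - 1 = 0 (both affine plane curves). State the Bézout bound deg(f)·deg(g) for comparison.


Common zeros: {(0, 1)}; count = 1; Bézout bound = 2.

deg(f) = 1, deg(g) = 2, so Bézout bound = 2.
Scan x ∈ F_5. For each x, list the y ∈ F_5 with f(x, y) ≡ 0 and those with g(x, y) ≡ 0 (mod 5); the common zeros in that column are the intersection.
  x = 0: f ≡ 0 at y ∈ {0, 1, 2, 3, 4}; g ≡ 0 at y ∈ {1}; common: {1}.
  x = 1: f ≡ 0 at y ∈ ∅; g ≡ 0 at y ∈ {0}; common: ∅.
  x = 2: f ≡ 0 at y ∈ ∅; g ≡ 0 at y ∈ {2}; common: ∅.
  x = 3: f ≡ 0 at y ∈ ∅; g ≡ 0 at y ∈ ∅; common: ∅.
  x = 4: f ≡ 0 at y ∈ ∅; g ≡ 0 at y ∈ {4}; common: ∅.
Collecting: common zeros = {(0, 1)}, so the count is 1.
Comparison with the Bézout bound: 1 ≤ 2 = deg(f)·deg(g), as expected for curves with no common component (the affine F_5-count falls short of the bound because intersections may lie at infinity, over extension fields, or carry multiplicity).


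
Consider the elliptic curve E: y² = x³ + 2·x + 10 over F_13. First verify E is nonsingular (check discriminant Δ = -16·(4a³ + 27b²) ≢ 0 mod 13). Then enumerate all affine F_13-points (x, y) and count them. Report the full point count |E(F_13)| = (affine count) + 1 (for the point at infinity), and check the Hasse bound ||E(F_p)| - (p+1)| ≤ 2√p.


Affine points = {(0, 6), (0, 7), (1, 0), (2, 3), (2, 10), (3, 2), (3, 11), (4, 2), (4, 11), (6, 2), (6, 11), (7, 4), (7, 9), (9, 4), (9, 9), (10, 4), (10, 9)}; affine count = 17; |E(F_13)| = 18.

Discriminant check: Δ ∝ 4a³ + 27b² = 4·2³ + 27·10² = 4·8 + 27·100 ≡ 2 (mod 13). Nonzero ⇒ E is nonsingular.
For each x ∈ F_13, compute rhs = x³ + 2·x + 10 mod 13, then count y ∈ F_13 with y² ≡ rhs.
  x = 0: rhs = 10, matching y values: 6, 7 (2 points).
  x = 1: rhs = 0, matching y values: 0 (1 points).
  x = 2: rhs = 9, matching y values: 3, 10 (2 points).
  x = 3: rhs = 4, matching y values: 2, 11 (2 points).
  x = 4: rhs = 4, matching y values: 2, 11 (2 points).
  x = 5: rhs = 2, matching y values: none (0 points).
  x = 6: rhs = 4, matching y values: 2, 11 (2 points).
  x = 7: rhs = 3, matching y values: 4, 9 (2 points).
  x = 8: rhs = 5, matching y values: none (0 points).
  x = 9: rhs = 3, matching y values: 4, 9 (2 points).
  x = 10: rhs = 3, matching y values: 4, 9 (2 points).
  x = 11: rhs = 11, matching y values: none (0 points).
  x = 12: rhs = 7, matching y values: none (0 points).
Total affine count: 17.
Full point count |E(F_13)| = 17 + 1 = 18.
Hasse bound: |18 − (13+1)| = |4| = 4 ≤ 2√13 ≈ 7.2111 ✓.


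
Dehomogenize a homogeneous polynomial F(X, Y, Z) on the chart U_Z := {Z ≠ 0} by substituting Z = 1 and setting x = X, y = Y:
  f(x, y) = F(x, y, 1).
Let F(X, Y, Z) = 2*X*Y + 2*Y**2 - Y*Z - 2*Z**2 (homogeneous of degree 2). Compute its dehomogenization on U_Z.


f(x, y) = 2*x*y + 2*y**2 - y - 2

On U_Z we set Z = 1. Each monomial c·X^i·Y^j·Z^k in F becomes c·x^i·y^j·1^k = c·x^i·y^j.
Substituting Z = 1: F(X, Y, 1) = 2*x*y + 2*y**2 - y - 2.
Note: deg(f) ≤ deg(F) = 2; strict inequality happens when F is divisible by Z (lost terms).


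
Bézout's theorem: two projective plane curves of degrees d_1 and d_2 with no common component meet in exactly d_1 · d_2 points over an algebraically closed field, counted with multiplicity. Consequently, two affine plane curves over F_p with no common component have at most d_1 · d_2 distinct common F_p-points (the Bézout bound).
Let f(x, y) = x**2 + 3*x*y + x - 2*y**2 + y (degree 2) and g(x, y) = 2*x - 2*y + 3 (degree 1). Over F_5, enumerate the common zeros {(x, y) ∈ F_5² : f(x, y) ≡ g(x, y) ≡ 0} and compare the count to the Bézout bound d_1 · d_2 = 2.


Common zeros: ∅; count = 0; Bézout bound = 2.

deg(f) = 2, deg(g) = 1, so Bézout bound = 2.
Scan x ∈ F_5. For each x, list the y ∈ F_5 with f(x, y) ≡ 0 and those with g(x, y) ≡ 0 (mod 5); the common zeros in that column are the intersection.
  x = 0: f ≡ 0 at y ∈ {0, 3}; g ≡ 0 at y ∈ {4}; common: ∅.
  x = 1: f ≡ 0 at y ∈ ∅; g ≡ 0 at y ∈ {0}; common: ∅.
  x = 2: f ≡ 0 at y ∈ ∅; g ≡ 0 at y ∈ {1}; common: ∅.
  x = 3: f ≡ 0 at y ∈ {1, 4}; g ≡ 0 at y ∈ {2}; common: ∅.
  x = 4: f ≡ 0 at y ∈ {0, 4}; g ≡ 0 at y ∈ {3}; common: ∅.
Collecting: common zeros = ∅, so the count is 0.
Comparison with the Bézout bound: 0 ≤ 2 = deg(f)·deg(g), as expected for curves with no common component (the affine F_5-count falls short of the bound because intersections may lie at infinity, over extension fields, or carry multiplicity).


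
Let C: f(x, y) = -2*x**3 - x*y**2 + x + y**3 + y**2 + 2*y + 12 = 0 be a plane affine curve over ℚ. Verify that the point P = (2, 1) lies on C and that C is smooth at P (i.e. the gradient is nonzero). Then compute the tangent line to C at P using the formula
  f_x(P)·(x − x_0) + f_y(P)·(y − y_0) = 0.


Tangent line at P: -24*x + 3*y + 45 = 0.

Step 1: f(2, 1) = 0, so P lies on C.
Step 2: partial derivatives
  f_x(x, y) = -6*x**2 - y**2 + 1, f_y(x, y) = -2*x*y + 3*y**2 + 2*y + 2.
  f_x(P) = -24, f_y(P) = 3 (gradient nonzero, so P is smooth).
Step 3: tangent line at P: -24·(x − 2) + 3·(y − 1) = 0.
Expanding: -24*x + 3*y + 45 = 0.


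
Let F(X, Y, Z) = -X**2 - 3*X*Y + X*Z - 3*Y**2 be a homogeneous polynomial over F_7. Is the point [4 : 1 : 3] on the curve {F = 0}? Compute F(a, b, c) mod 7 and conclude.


F(4,1,3) ≡ 2 (mod 7); P is NOT on the curve.

Evaluate F(4, 1, 3) term-by-term (mod 7).
  -X**2 ↦ -1·16·1·1 = -16
  -3*X*Y ↦ -3·4·1·1 = -12
  X*Z ↦ 1·4·1·3 = 12
  -3*Y**2 ↦ -3·1·1·1 = -3
Sum: F(4, 1, 3) = (-16) + (-12) + (12) + (-3) = -19.
Reducing mod 7: -19 ≡ 2 (mod 7).
Since F(a, b, c) ≡ 2 ≠ 0 (mod 7), P does NOT lie on the curve.


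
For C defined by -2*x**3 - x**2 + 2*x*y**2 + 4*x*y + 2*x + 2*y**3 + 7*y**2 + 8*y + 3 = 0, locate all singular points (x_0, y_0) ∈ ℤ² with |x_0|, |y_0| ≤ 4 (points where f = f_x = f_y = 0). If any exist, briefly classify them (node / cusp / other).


Singular points: {(0, -1)}; classification: node.

Compute partial derivatives:
  f_x = -6*x**2 - 2*x + 2*y**2 + 4*y + 2.
  f_y = 4*x*y + 4*x + 6*y**2 + 14*y + 8.
Scan x_0 ∈ {−4, ..., 4}. For each x_0, f_y(x_0, y) is a polynomial in y; find its integer roots y ∈ {−4, ..., 4}, then test f_x and f at those candidates.
  x = -4: f_y(-4, y) = 6*y**2 - 2*y - 8; vanishes at y ∈ {-1}. (-4, -1): f_x = -88 ≠ 0.
  x = -3: f_y(-3, y) = 6*y**2 + 2*y - 4; vanishes at y ∈ {-1}. (-3, -1): f_x = -48 ≠ 0.
  x = -2: f_y(-2, y) = 6*y**2 + 6*y; vanishes at y ∈ {-1, 0}. (-2, -1): f_x = -20 ≠ 0; (-2, 0): f_x = -18 ≠ 0.
  x = -1: f_y(-1, y) = 6*y**2 + 10*y + 4; vanishes at y ∈ {-1}. (-1, -1): f_x = -4 ≠ 0.
  x = 0: f_y(0, y) = 6*y**2 + 14*y + 8; vanishes at y ∈ {-1}. (0, -1): f_x = 0, f = 0 — SINGULAR.
  x = 1: f_y(1, y) = 6*y**2 + 18*y + 12; vanishes at y ∈ {-2, -1}. (1, -2): f_x = -6 ≠ 0; (1, -1): f_x = -8 ≠ 0.
  x = 2: f_y(2, y) = 6*y**2 + 22*y + 16; vanishes at y ∈ {-1}. (2, -1): f_x = -28 ≠ 0.
  x = 3: f_y(3, y) = 6*y**2 + 26*y + 20; vanishes at y ∈ {-1}. (3, -1): f_x = -60 ≠ 0.
  x = 4: f_y(4, y) = 6*y**2 + 30*y + 24; vanishes at y ∈ {-4, -1}. (4, -4): f_x = -86 ≠ 0; (4, -1): f_x = -104 ≠ 0.
Only singular point on the grid: (0, -1).
Classify: substitute x = 0 + u, y = -1 + v and expand: f = -2*u**3 - u**2 + 2*u*v**2 + 2*v**3 + v**2.
No constant or linear terms (consistent with a singular point). Quadratic part: -u**2 + v**2. Cubic part: -2*u**3 + 2*u*v**2 + 2*v**3.
The quadratic part v**2 - u**2 = (v − u)(v + u) splits into two distinct linear factors, so there are two distinct tangent lines y − -1 = ±(x − 0) — this is a node (ordinary double point).
Classification: node.


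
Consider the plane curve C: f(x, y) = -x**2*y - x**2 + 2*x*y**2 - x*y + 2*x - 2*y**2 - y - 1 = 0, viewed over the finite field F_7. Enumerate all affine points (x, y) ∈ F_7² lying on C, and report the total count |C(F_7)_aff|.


Affine F_7-points: {(0, 5), (1, 0), (2, 2), (2, 5), (3, 2), (3, 3), (6, 6)}; count = 7.

For each of the 49 pairs (x, y) ∈ F_7², evaluate f(x, y) mod 7. Record the zeros.
  x = 0: [0↦6, 1↦3, 2↦3, 3↦6, 4↦5, 5↦0, 6↦5]  zeros at y ∈ {5}
  x = 1: [0↦0, 1↦4, 2↦1, 3↦5, 4↦2, 5↦6, 6↦3]  zeros at y ∈ {0}
  x = 2: [0↦6, 1↦1, 2↦0, 3↦3, 4↦3, 5↦0, 6↦1]  zeros at y ∈ {2, 5}
  x = 3: [0↦3, 1↦1, 2↦0, 3↦0, 4↦1, 5↦3, 6↦6]  zeros at y ∈ {2, 3}
  x = 4: [0↦5, 1↦4, 2↦1, 3↦3, 4↦3, 5↦1, 6↦4]  zeros at y ∈ ∅
  x = 5: [0↦5, 1↦3, 2↦3, 3↦5, 4↦2, 5↦1, 6↦2]  zeros at y ∈ ∅
  x = 6: [0↦3, 1↦5, 2↦6, 3↦6, 4↦5, 5↦3, 6↦0]  zeros at y ∈ {6}
Collecting zeros: affine points = {(0, 5), (1, 0), (2, 2), (2, 5), (3, 2), (3, 3), (6, 6)}.
Total count |C(F_7)_aff| = 7.


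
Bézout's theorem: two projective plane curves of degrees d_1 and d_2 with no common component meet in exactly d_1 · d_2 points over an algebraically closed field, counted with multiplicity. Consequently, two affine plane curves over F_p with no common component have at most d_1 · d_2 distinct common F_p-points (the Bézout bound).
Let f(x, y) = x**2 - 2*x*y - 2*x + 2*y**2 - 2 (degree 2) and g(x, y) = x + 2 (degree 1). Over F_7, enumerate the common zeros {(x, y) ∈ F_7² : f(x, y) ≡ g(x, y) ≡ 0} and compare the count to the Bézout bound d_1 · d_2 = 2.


Common zeros: ∅; count = 0; Bézout bound = 2.

deg(f) = 2, deg(g) = 1, so Bézout bound = 2.
Scan x ∈ F_7. For each x, list the y ∈ F_7 with f(x, y) ≡ 0 and those with g(x, y) ≡ 0 (mod 7); the common zeros in that column are the intersection.
  x = 0: f ≡ 0 at y ∈ {1, 6}; g ≡ 0 at y ∈ ∅; common: ∅.
  x = 1: f ≡ 0 at y ∈ {4}; g ≡ 0 at y ∈ ∅; common: ∅.
  x = 2: f ≡ 0 at y ∈ {4, 5}; g ≡ 0 at y ∈ ∅; common: ∅.
  x = 3: f ≡ 0 at y ∈ {5}; g ≡ 0 at y ∈ ∅; common: ∅.
  x = 4: f ≡ 0 at y ∈ {1, 3}; g ≡ 0 at y ∈ ∅; common: ∅.
  x = 5: f ≡ 0 at y ∈ ∅; g ≡ 0 at y ∈ {0, 1, 2, 3, 4, 5, 6}; common: ∅.
  x = 6: f ≡ 0 at y ∈ ∅; g ≡ 0 at y ∈ ∅; common: ∅.
Collecting: common zeros = ∅, so the count is 0.
Comparison with the Bézout bound: 0 ≤ 2 = deg(f)·deg(g), as expected for curves with no common component (the affine F_7-count falls short of the bound because intersections may lie at infinity, over extension fields, or carry multiplicity).
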